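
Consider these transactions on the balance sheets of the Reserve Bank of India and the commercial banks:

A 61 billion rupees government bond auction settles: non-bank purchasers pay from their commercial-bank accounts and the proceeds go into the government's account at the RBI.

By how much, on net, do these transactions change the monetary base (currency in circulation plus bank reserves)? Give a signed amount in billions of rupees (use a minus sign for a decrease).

-61 billion

RBI balance sheet:
  Assets:      no change
  Liabilities: Bank reserves −61B, Government deposits +61B
Commercial banking system:
  Assets:      Reserves at CB −61B
  Liabilities: Checkable deposits −61B
Monetary base = currency + reserves: 0 + (−61B) = -61 billion.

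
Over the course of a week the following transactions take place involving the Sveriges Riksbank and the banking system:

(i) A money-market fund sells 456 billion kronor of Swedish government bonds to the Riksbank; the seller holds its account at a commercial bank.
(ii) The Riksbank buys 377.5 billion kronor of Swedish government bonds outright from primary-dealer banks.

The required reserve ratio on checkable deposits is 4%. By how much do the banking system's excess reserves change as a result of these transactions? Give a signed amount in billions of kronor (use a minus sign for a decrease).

Asset purchase (from non-banks) 456 billion kronor: reserves +456B, deposits +456B.
OMO purchase (from banks) 377.5 billion kronor: reserves +377.5B, deposits 0.
Totals: Δreserves = +833.5B, Δdeposits = +456B.
Δrequired reserves = 4% × +456B = +18.24B.
Δexcess reserves = Δreserves − Δrequired = +833.5B − (+18.24B) = +815.26 billion.

+815.26 billion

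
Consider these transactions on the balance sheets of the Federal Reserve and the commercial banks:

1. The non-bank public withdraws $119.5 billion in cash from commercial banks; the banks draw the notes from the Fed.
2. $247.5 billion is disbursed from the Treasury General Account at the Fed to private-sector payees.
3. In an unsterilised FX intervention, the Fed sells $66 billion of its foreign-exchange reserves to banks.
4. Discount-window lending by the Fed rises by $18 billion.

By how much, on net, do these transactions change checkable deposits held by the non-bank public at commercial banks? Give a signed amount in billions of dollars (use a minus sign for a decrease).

Currency withdrawal $119.5 billion: non-bank counterparties' bank balances fall → −$119.5B.
Government spending $247.5 billion: non-bank counterparties' bank balances rise → +$247.5B.
FX sale $66 billion: the counterparty is a bank, so public deposits are unchanged → 0.
Discount-window loan $18 billion: the counterparty is a bank, so public deposits are unchanged → 0.
Net: −119.5 + 247.5 + 0 + 0 = +$128 billion.

+$128 billion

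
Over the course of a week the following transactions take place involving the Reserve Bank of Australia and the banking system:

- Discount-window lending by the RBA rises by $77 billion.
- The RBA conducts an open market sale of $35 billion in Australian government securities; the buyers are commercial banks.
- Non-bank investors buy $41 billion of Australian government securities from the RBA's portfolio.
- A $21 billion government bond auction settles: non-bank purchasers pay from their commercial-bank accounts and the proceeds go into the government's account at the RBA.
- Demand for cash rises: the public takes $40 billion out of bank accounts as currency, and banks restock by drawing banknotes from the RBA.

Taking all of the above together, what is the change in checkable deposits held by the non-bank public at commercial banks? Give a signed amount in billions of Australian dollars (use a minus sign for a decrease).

-$102 billion

Discount-window loan $77 billion: the counterparty is a bank, so public deposits are unchanged → 0.
OMO sale (to banks) $35 billion: the counterparty is a bank, so public deposits are unchanged → 0.
Asset sale (to non-banks) $41 billion: non-bank counterparties' bank balances fall → −$41B.
Government account inflow $21 billion: non-bank counterparties' bank balances fall → −$21B.
Currency withdrawal $40 billion: non-bank counterparties' bank balances fall → −$40B.
Net: 0 + 0 − 41 − 21 − 40 = -$102 billion.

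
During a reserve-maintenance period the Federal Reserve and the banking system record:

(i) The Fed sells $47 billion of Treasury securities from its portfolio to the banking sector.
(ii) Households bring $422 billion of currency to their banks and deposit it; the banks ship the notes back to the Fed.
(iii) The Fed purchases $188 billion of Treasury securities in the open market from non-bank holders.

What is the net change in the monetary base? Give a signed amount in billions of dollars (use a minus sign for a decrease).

+$141 billion

OMO sale (to banks) $47 billion: Fed balance sheet contracts → −$47B.
Currency deposit $422 billion: just a shift between currency and reserves — both are base money → 0.
Asset purchase (from non-banks) $188 billion: Fed balance sheet expands → +$188B.
Net: −47 + 0 + 188 = +$141 billion.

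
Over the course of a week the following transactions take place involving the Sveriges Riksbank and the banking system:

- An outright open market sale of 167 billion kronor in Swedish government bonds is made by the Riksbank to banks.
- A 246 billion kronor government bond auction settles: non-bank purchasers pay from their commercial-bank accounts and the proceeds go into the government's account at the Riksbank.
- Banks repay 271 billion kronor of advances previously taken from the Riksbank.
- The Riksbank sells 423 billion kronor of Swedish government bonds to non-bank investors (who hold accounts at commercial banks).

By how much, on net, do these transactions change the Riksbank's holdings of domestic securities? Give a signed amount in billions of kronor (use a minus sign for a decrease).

OMO sale (to banks) 167 billion kronor: securities removed from the Riksbank's portfolio → −167B.
Government account inflow 246 billion kronor: the Riksbank's securities portfolio is untouched → 0.
Discount-window repayment 271 billion kronor: the Riksbank's securities portfolio is untouched → 0.
Asset sale (to non-banks) 423 billion kronor: securities removed from the Riksbank's portfolio → −423B.
Net: −167 + 0 + 0 − 423 = -590 billion.

-590 billion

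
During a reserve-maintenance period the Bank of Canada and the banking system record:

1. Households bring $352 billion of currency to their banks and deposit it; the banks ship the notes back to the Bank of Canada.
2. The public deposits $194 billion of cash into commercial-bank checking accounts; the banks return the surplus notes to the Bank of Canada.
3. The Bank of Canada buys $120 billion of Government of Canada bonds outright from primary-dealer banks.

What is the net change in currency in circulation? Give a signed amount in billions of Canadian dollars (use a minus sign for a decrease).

Currency deposit $352 billion: notes return to the central bank → −$352B.
Currency deposit $194 billion: notes return to the central bank → −$194B.
OMO purchase (from banks) $120 billion: no currency enters or leaves circulation → 0.
Net: −352 − 194 + 0 = -$546 billion.

-$546 billion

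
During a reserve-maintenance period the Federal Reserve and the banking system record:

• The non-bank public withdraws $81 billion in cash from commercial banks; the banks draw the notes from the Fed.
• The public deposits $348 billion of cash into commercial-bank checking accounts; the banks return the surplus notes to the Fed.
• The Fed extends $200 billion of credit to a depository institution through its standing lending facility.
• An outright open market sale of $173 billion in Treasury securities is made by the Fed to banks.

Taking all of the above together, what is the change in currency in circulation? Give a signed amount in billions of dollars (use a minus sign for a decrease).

-$267 billion

Fed balance sheet:
  Assets:      Securities −$173B, Loans to banks +$200B
  Liabilities: Bank reserves +$294B, Currency in circulation −$267B
Commercial banking system:
  Assets:      Reserves at CB +$294B, Securities +$173B
  Liabilities: Checkable deposits +$267B, Borrowings from CB +$200B
So the change in currency in circulation is -$267 billion.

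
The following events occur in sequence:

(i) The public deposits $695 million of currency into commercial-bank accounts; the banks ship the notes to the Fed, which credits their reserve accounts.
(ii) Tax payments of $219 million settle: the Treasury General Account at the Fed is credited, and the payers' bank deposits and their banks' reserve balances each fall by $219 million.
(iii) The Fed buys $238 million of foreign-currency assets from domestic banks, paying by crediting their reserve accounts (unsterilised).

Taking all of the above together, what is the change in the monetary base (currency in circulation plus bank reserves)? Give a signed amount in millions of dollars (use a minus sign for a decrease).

+$19 million

Fed balance sheet:
  Assets:      Foreign assets +$238M
  Liabilities: Bank reserves +$714M, Currency in circulation −$695M, Government deposits +$219M
Commercial banking system:
  Assets:      Reserves at CB +$714M, Foreign assets −$238M
  Liabilities: Checkable deposits +$476M
Monetary base = currency + reserves: −$695M + (+$714M) = +$19 million.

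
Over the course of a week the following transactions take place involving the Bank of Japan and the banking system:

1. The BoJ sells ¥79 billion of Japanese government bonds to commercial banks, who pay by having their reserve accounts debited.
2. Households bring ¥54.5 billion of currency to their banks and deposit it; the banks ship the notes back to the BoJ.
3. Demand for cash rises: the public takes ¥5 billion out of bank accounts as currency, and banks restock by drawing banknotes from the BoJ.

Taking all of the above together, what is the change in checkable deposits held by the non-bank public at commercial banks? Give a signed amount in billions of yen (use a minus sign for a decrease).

+¥49.5 billion

BoJ balance sheet:
  Assets:      Securities −¥79B
  Liabilities: Bank reserves −¥29.5B, Currency in circulation −¥49.5B
Commercial banking system:
  Assets:      Reserves at CB −¥29.5B, Securities +¥79B
  Liabilities: Checkable deposits +¥49.5B
So the change in checkable deposits held by the non-bank public at commercial banks is +¥49.5 billion.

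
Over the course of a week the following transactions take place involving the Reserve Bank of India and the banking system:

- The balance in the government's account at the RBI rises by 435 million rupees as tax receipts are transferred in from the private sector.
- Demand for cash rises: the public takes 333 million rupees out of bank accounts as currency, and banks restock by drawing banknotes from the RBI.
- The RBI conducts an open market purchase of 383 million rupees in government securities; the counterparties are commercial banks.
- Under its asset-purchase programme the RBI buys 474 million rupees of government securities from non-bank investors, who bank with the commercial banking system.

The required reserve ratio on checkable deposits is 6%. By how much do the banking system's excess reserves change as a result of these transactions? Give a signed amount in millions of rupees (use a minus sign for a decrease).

+106.64 million

Government account inflow 435 million rupees: reserves −435M, deposits −435M.
Currency withdrawal 333 million rupees: reserves −333M, deposits −333M.
OMO purchase (from banks) 383 million rupees: reserves +383M, deposits 0.
Asset purchase (from non-banks) 474 million rupees: reserves +474M, deposits +474M.
Totals: Δreserves = +89M, Δdeposits = −294M.
Δrequired reserves = 6% × −294M = −17.64M.
Δexcess reserves = Δreserves − Δrequired = +89M − (−17.64M) = +106.64 million.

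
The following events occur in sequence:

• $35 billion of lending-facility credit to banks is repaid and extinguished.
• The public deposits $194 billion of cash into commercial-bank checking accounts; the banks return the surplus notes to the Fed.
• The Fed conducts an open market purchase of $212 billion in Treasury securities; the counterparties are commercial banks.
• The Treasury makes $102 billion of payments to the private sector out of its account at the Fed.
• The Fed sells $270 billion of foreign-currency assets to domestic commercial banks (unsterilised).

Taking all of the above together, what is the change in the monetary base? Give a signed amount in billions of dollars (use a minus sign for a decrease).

Fed balance sheet:
  Assets:      Securities +$212B, Loans to banks −$35B, Foreign assets −$270B
  Liabilities: Bank reserves +$203B, Currency in circulation −$194B, Government deposits −$102B
Monetary base = currency + reserves: −$194B + (+$203B) = +$9 billion.

+$9 billion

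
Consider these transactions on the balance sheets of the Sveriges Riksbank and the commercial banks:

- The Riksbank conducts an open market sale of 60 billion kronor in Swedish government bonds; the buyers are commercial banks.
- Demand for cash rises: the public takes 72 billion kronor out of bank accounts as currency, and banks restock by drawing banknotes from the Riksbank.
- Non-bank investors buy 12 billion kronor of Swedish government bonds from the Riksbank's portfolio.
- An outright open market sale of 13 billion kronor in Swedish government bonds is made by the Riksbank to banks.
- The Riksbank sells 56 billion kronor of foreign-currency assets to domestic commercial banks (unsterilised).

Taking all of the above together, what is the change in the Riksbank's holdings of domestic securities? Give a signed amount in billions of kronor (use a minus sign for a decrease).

-85 billion

Riksbank balance sheet:
  Assets:      Securities −85B, Foreign assets −56B
  Liabilities: Bank reserves −213B, Currency in circulation +72B
Commercial banking system:
  Assets:      Reserves at CB −213B, Securities +73B, Foreign assets +56B
  Liabilities: Checkable deposits −84B
So the change in the Riksbank's holdings of domestic securities is -85 billion.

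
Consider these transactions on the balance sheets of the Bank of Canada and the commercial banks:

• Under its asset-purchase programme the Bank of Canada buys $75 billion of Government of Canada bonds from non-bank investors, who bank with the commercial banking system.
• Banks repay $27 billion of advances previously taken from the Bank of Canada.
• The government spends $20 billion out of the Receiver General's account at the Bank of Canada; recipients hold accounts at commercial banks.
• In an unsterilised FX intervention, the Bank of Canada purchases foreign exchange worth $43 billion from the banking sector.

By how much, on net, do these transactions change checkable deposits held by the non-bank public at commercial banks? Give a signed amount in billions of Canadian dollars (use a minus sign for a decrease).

+$95 billion

Bank of Canada balance sheet:
  Assets:      Securities +$75B, Loans to banks −$27B, Foreign assets +$43B
  Liabilities: Bank reserves +$111B, Government deposits −$20B
Commercial banking system:
  Assets:      Reserves at CB +$111B, Foreign assets −$43B
  Liabilities: Checkable deposits +$95B, Borrowings from CB −$27B
So the change in checkable deposits held by the non-bank public at commercial banks is +$95 billion.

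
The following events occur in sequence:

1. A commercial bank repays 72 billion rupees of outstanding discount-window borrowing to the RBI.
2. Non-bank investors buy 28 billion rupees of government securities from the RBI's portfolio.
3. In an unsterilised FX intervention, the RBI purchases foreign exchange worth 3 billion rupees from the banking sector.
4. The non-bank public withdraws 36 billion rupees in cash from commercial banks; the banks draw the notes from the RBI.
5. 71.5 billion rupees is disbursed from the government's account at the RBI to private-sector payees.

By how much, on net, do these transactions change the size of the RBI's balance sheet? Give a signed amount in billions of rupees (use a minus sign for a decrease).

Discount-window repayment 72 billion rupees: an RBI asset is shed → −72B.
Asset sale (to non-banks) 28 billion rupees: an RBI asset is shed → −28B.
FX purchase 3 billion rupees: an RBI asset is acquired → +3B.
Currency withdrawal 36 billion rupees: only the composition of liabilities changes → 0.
Government spending 71.5 billion rupees: only the composition of liabilities changes → 0.
Net: −72 − 28 + 3 + 0 + 0 = -97 billion.

-97 billion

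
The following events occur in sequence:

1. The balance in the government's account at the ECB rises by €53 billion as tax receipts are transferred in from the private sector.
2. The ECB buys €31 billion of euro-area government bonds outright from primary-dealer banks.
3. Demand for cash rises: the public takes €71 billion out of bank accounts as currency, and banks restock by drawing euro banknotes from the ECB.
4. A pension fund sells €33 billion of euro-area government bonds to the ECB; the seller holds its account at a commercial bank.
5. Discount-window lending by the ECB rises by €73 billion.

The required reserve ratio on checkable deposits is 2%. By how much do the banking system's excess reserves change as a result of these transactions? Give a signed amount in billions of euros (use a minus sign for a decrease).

Government account inflow €53 billion: reserves −€53B, deposits −€53B.
OMO purchase (from banks) €31 billion: reserves +€31B, deposits 0.
Currency withdrawal €71 billion: reserves −€71B, deposits −€71B.
Asset purchase (from non-banks) €33 billion: reserves +€33B, deposits +€33B.
Discount-window loan €73 billion: reserves +€73B, deposits 0.
Totals: Δreserves = +€13B, Δdeposits = −€91B.
Δrequired reserves = 2% × −€91B = −€1.82B.
Δexcess reserves = Δreserves − Δrequired = +€13B − (−€1.82B) = +€14.82 billion.

+€14.82 billion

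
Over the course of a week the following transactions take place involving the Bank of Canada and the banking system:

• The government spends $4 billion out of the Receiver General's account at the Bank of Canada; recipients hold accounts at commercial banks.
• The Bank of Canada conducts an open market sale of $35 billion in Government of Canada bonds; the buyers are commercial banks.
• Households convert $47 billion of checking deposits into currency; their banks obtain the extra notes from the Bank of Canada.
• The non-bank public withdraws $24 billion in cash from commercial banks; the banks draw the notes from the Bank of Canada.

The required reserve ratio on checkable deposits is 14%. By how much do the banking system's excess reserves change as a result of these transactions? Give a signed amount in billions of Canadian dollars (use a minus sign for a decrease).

-$92.62 billion

Government spending $4 billion: reserves +$4B, deposits +$4B.
OMO sale (to banks) $35 billion: reserves −$35B, deposits 0.
Currency withdrawal $47 billion: reserves −$47B, deposits −$47B.
Currency withdrawal $24 billion: reserves −$24B, deposits −$24B.
Totals: Δreserves = −$102B, Δdeposits = −$67B.
Δrequired reserves = 14% × −$67B = −$9.38B.
Δexcess reserves = Δreserves − Δrequired = −$102B − (−$9.38B) = -$92.62 billion.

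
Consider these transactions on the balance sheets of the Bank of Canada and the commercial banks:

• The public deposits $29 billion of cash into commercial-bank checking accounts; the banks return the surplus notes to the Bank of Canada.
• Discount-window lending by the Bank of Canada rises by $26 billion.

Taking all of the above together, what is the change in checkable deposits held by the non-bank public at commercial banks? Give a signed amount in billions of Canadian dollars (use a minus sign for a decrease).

+$29 billion

Currency deposit $29 billion: non-bank counterparties' bank balances rise → +$29B.
Discount-window loan $26 billion: the counterparty is a bank, so public deposits are unchanged → 0.
Net: 29 + 0 = +$29 billion.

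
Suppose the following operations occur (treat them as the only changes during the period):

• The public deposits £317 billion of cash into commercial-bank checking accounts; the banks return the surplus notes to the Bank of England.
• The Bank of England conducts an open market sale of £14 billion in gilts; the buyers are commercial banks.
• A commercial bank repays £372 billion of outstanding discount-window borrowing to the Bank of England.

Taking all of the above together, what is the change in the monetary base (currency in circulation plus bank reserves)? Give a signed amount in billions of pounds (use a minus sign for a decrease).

-£386 billion

Currency deposit £317 billion: just a shift between currency and reserves — both are base money → 0.
OMO sale (to banks) £14 billion: Bank of England balance sheet contracts → −£14B.
Discount-window repayment £372 billion: Bank of England balance sheet contracts → −£372B.
Net: 0 − 14 − 372 = -£386 billion.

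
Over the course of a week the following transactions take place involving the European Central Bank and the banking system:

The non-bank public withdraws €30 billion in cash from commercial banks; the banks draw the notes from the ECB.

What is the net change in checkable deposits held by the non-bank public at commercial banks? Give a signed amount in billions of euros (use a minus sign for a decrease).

-€30 billion

Currency withdrawal €30 billion: non-bank counterparties' bank balances fall → −€30B.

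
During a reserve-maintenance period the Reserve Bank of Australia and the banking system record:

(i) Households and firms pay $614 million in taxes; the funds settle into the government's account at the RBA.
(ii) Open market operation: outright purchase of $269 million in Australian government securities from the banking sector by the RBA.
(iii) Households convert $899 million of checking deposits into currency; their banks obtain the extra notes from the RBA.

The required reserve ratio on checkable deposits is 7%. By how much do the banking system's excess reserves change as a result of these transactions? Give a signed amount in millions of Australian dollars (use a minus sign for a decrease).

-$1138.09 million

Government account inflow $614 million: reserves −$614M, deposits −$614M.
OMO purchase (from banks) $269 million: reserves +$269M, deposits 0.
Currency withdrawal $899 million: reserves −$899M, deposits −$899M.
Totals: Δreserves = −$1244M, Δdeposits = −$1513M.
Δrequired reserves = 7% × −$1513M = −$105.91M.
Δexcess reserves = Δreserves − Δrequired = −$1244M − (−$105.91M) = -$1138.09 million.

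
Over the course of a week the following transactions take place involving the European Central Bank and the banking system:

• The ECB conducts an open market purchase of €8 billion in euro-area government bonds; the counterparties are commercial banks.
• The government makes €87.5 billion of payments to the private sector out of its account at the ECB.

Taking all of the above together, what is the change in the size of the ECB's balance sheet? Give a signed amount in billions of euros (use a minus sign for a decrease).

+€8 billion

OMO purchase (from banks) €8 billion: an ECB asset is acquired → +€8B.
Government spending €87.5 billion: only the composition of liabilities changes → 0.
Net: 8 + 0 = +€8 billion.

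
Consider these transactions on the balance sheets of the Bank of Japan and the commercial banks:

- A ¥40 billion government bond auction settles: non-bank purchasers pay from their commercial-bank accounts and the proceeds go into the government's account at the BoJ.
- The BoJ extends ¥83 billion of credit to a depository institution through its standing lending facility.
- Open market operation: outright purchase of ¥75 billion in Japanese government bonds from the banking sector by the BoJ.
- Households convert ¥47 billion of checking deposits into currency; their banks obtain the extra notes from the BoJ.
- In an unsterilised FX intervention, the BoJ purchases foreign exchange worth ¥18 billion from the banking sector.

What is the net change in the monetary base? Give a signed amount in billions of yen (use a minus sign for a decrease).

+¥136 billion

BoJ balance sheet:
  Assets:      Securities +¥75B, Loans to banks +¥83B, Foreign assets +¥18B
  Liabilities: Bank reserves +¥89B, Currency in circulation +¥47B, Government deposits +¥40B
Monetary base = currency + reserves: +¥47B + (+¥89B) = +¥136 billion.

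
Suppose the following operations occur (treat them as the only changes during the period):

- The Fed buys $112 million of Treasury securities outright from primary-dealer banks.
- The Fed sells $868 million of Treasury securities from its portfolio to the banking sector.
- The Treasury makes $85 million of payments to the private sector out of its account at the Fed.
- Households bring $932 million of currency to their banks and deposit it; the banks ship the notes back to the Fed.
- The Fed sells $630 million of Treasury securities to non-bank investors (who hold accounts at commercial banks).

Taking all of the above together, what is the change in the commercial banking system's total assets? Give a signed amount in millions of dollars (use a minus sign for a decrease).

Fed balance sheet:
  Assets:      Securities −$1386M
  Liabilities: Bank reserves −$369M, Currency in circulation −$932M, Government deposits −$85M
Commercial banking system:
  Assets:      Reserves at CB −$369M, Securities +$756M
  Liabilities: Checkable deposits +$387M
Change in total bank assets = +$387 million.

+$387 million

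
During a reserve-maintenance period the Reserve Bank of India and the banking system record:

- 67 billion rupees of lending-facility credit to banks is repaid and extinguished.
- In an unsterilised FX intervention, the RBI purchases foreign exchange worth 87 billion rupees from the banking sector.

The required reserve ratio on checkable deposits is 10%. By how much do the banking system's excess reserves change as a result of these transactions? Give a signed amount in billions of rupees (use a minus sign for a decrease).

Discount-window repayment 67 billion rupees: reserves −67B, deposits 0.
FX purchase 87 billion rupees: reserves +87B, deposits 0.
Totals: Δreserves = +20B, Δdeposits = 0.
Δrequired reserves = 10% × 0 = 0.
Δexcess reserves = Δreserves − Δrequired = +20B − (0) = +20 billion.

+20 billion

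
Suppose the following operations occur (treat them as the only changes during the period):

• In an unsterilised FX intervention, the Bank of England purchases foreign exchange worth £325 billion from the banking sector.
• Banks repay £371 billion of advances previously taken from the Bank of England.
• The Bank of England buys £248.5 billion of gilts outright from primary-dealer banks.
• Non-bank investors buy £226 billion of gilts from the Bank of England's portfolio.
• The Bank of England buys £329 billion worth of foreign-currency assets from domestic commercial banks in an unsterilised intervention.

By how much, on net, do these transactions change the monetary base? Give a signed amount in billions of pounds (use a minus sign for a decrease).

+£305.5 billion

FX purchase £325 billion: Bank of England balance sheet expands → +£325B.
Discount-window repayment £371 billion: Bank of England balance sheet contracts → −£371B.
OMO purchase (from banks) £248.5 billion: Bank of England balance sheet expands → +£248.5B.
Asset sale (to non-banks) £226 billion: Bank of England balance sheet contracts → −£226B.
FX purchase £329 billion: Bank of England balance sheet expands → +£329B.
Net: 325 − 371 + 248.5 − 226 + 329 = +£305.5 billion.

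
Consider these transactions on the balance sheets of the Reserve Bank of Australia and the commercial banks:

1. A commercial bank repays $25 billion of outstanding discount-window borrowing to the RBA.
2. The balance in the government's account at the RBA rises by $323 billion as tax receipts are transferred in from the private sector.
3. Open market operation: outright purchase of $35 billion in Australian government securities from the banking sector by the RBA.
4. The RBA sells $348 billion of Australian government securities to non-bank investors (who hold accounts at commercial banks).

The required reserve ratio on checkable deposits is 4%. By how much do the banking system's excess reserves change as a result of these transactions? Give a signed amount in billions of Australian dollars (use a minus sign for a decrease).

Discount-window repayment $25 billion: reserves −$25B, deposits 0.
Government account inflow $323 billion: reserves −$323B, deposits −$323B.
OMO purchase (from banks) $35 billion: reserves +$35B, deposits 0.
Asset sale (to non-banks) $348 billion: reserves −$348B, deposits −$348B.
Totals: Δreserves = −$661B, Δdeposits = −$671B.
Δrequired reserves = 4% × −$671B = −$26.84B.
Δexcess reserves = Δreserves − Δrequired = −$661B − (−$26.84B) = -$634.16 billion.

-$634.16 billion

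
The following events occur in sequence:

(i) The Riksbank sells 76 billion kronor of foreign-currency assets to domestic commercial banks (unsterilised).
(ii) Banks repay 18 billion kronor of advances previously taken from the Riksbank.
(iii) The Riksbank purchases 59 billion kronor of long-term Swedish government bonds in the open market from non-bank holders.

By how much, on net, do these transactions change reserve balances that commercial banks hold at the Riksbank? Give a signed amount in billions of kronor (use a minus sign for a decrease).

FX sale 76 billion kronor: the buying banks pay out of their reserve balances → −76B.
Discount-window repayment 18 billion kronor: repayment is debited from reserves → −18B.
Asset purchase (from non-banks) 59 billion kronor: the Riksbank pays by crediting reserve accounts → +59B.
Net: −76 − 18 + 59 = -35 billion.

-35 billion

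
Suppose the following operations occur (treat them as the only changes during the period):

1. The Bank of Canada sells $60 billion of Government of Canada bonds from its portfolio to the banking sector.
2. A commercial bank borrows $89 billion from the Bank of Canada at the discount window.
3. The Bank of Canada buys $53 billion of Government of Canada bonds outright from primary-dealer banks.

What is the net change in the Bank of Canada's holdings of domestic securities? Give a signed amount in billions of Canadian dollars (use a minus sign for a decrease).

OMO sale (to banks) $60 billion: securities removed from the Bank of Canada's portfolio → −$60B.
Discount-window loan $89 billion: the Bank of Canada's securities portfolio is untouched → 0.
OMO purchase (from banks) $53 billion: securities added to the Bank of Canada's portfolio → +$53B.
Net: −60 + 0 + 53 = -$7 billion.

-$7 billion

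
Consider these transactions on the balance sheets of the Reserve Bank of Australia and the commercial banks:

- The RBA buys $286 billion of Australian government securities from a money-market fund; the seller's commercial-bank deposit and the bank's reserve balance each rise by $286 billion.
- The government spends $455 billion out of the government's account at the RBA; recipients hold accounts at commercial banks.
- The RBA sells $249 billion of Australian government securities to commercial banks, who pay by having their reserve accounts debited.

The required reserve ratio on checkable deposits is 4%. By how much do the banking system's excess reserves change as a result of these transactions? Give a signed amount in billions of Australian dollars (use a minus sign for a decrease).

Asset purchase (from non-banks) $286 billion: reserves +$286B, deposits +$286B.
Government spending $455 billion: reserves +$455B, deposits +$455B.
OMO sale (to banks) $249 billion: reserves −$249B, deposits 0.
Totals: Δreserves = +$492B, Δdeposits = +$741B.
Δrequired reserves = 4% × +$741B = +$29.64B.
Δexcess reserves = Δreserves − Δrequired = +$492B − (+$29.64B) = +$462.36 billion.

+$462.36 billion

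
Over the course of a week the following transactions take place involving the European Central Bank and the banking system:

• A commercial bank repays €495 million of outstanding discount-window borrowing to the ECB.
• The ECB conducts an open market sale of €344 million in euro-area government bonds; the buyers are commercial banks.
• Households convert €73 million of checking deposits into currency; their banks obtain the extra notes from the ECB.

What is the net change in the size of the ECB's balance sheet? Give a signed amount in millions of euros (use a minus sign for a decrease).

-€839 million

Discount-window repayment €495 million: an ECB asset is shed → −€495M.
OMO sale (to banks) €344 million: an ECB asset is shed → −€344M.
Currency withdrawal €73 million: only the composition of liabilities changes → 0.
Net: −495 − 344 + 0 = -€839 million.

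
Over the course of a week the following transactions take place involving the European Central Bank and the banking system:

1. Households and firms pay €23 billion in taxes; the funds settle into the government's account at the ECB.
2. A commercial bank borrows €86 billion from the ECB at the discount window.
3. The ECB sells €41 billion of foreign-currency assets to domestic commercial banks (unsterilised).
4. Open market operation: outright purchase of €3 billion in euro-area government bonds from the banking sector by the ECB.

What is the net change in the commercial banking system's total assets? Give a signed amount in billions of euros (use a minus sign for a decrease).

ECB balance sheet:
  Assets:      Securities +€3B, Loans to banks +€86B, Foreign assets −€41B
  Liabilities: Bank reserves +€25B, Government deposits +€23B
Commercial banking system:
  Assets:      Reserves at CB +€25B, Securities −€3B, Foreign assets +€41B
  Liabilities: Checkable deposits −€23B, Borrowings from CB +€86B
Change in total bank assets = +€63 billion.

+€63 billion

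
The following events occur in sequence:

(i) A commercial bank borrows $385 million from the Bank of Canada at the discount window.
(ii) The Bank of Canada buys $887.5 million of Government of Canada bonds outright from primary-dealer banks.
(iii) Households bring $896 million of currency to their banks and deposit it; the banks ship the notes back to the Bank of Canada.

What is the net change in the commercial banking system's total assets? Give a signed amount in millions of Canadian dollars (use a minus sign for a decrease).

Discount-window loan $385 million: bank balance sheets expand → +$385M.
OMO purchase (from banks) $887.5 million: just an asset swap on bank balance sheets → 0.
Currency deposit $896 million: bank balance sheets expand → +$896M.
Net: 385 + 0 + 896 = +$1281 million.

+$1281 million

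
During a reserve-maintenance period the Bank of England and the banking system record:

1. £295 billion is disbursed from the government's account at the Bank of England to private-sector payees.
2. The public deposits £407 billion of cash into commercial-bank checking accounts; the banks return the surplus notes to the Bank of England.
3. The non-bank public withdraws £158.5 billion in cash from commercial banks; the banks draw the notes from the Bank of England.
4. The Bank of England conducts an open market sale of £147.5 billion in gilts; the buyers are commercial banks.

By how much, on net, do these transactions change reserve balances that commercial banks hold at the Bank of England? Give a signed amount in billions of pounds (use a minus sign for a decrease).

+£396 billion

Bank of England balance sheet:
  Assets:      Securities −£147.5B
  Liabilities: Bank reserves +£396B, Currency in circulation −£248.5B, Government deposits −£295B
So the change in reserve balances that commercial banks hold at the Bank of England is +£396 billion.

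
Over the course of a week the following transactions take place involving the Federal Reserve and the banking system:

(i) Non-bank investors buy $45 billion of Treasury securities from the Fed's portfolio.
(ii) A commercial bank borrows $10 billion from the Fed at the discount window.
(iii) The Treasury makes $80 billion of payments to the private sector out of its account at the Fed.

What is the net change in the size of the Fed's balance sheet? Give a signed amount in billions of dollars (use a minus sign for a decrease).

Asset sale (to non-banks) $45 billion: a Fed asset is shed → −$45B.
Discount-window loan $10 billion: a Fed asset is acquired → +$10B.
Government spending $80 billion: only the composition of liabilities changes → 0.
Net: −45 + 10 + 0 = -$35 billion.

-$35 billion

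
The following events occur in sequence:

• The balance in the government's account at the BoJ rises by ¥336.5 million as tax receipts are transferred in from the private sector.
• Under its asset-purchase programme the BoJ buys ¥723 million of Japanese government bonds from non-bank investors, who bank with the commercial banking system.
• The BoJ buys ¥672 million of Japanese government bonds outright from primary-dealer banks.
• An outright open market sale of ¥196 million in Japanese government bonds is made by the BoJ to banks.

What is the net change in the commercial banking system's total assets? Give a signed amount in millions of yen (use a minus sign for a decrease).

+¥386.5 million

Government account inflow ¥336.5 million: bank balance sheets shrink → −¥336.5M.
Asset purchase (from non-banks) ¥723 million: bank balance sheets expand → +¥723M.
OMO purchase (from banks) ¥672 million: just an asset swap on bank balance sheets → 0.
OMO sale (to banks) ¥196 million: just an asset swap on bank balance sheets → 0.
Net: −336.5 + 723 + 0 + 0 = +¥386.5 million.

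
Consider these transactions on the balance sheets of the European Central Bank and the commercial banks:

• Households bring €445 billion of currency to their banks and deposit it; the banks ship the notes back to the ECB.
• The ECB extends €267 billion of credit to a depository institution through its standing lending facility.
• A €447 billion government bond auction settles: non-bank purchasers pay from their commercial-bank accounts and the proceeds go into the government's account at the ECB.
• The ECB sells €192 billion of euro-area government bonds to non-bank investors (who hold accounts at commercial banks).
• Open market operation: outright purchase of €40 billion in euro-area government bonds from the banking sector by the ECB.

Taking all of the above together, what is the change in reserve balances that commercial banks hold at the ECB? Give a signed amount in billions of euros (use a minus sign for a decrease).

+€113 billion

Currency deposit €445 billion: returned notes are swapped for reserve credit → +€445B.
Discount-window loan €267 billion: the loan is credited to the bank's reserve account → +€267B.
Government account inflow €447 billion: funds move from bank reserves into the government account → −€447B.
Asset sale (to non-banks) €192 billion: the non-bank buyers' banks settle from reserves → −€192B.
OMO purchase (from banks) €40 billion: the ECB pays by crediting reserve accounts → +€40B.
Net: 445 + 267 − 447 − 192 + 40 = +€113 billion.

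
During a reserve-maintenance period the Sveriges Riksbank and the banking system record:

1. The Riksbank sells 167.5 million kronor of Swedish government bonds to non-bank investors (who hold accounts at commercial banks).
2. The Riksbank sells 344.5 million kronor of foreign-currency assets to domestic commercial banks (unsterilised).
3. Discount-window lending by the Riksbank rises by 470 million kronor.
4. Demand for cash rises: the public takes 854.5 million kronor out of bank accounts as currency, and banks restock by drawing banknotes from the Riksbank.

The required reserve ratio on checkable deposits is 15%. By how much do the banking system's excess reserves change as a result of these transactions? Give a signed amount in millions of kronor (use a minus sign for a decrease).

Asset sale (to non-banks) 167.5 million kronor: reserves −167.5M, deposits −167.5M.
FX sale 344.5 million kronor: reserves −344.5M, deposits 0.
Discount-window loan 470 million kronor: reserves +470M, deposits 0.
Currency withdrawal 854.5 million kronor: reserves −854.5M, deposits −854.5M.
Totals: Δreserves = −896.5M, Δdeposits = −1022M.
Δrequired reserves = 15% × −1022M = −153.3M.
Δexcess reserves = Δreserves − Δrequired = −896.5M − (−153.3M) = -743.2 million.

-743.2 million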